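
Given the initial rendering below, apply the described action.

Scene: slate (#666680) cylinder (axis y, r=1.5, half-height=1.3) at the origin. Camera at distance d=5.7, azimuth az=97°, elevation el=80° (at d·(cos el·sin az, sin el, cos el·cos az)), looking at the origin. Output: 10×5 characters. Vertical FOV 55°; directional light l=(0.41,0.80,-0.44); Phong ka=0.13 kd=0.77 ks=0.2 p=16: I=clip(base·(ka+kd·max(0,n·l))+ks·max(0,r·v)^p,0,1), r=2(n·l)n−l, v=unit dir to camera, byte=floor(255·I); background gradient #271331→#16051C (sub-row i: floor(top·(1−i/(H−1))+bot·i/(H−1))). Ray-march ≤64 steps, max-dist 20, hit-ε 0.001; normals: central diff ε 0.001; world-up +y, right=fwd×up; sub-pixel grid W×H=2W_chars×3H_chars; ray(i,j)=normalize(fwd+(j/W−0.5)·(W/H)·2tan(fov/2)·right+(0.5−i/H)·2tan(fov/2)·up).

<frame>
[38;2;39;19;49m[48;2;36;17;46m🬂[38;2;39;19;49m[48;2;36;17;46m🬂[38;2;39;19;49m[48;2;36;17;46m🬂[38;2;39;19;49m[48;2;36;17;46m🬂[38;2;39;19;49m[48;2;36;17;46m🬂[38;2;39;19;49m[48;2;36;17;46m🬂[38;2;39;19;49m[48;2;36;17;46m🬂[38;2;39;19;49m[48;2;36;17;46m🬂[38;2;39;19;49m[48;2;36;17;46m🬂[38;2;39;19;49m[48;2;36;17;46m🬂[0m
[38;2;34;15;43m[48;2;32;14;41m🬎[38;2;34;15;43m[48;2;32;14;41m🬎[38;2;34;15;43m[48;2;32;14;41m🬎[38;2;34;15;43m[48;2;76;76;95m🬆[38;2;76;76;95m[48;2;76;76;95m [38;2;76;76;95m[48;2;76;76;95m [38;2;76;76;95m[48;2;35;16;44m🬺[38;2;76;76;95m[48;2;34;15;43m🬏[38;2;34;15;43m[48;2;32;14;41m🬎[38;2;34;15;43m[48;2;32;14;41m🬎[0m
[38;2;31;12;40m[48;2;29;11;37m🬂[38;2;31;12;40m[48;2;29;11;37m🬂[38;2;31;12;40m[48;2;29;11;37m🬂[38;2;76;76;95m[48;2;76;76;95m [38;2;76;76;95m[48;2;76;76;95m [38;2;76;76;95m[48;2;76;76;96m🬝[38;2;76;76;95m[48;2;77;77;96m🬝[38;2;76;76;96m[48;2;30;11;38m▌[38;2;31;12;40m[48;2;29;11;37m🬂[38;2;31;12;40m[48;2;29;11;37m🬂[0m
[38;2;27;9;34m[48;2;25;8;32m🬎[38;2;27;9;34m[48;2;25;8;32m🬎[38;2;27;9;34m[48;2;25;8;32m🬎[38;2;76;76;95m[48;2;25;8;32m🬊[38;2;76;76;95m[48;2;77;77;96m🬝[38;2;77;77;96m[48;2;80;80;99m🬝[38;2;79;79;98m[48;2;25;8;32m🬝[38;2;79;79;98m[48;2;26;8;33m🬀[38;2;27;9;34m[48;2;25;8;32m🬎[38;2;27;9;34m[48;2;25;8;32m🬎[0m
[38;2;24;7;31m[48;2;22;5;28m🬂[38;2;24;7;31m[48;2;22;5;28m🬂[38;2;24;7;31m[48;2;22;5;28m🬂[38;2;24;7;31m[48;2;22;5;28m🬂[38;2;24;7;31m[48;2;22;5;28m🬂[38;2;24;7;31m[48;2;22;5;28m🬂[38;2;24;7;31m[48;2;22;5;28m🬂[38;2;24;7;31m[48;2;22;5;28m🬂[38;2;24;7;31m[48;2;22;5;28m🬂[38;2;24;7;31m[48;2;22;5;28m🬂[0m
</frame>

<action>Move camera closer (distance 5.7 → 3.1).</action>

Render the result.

<frame>
[38;2;39;19;49m[48;2;76;76;95m🬀[38;2;76;76;95m[48;2;76;76;95m [38;2;76;76;95m[48;2;76;76;95m [38;2;76;76;95m[48;2;76;76;95m [38;2;76;76;95m[48;2;76;76;95m [38;2;76;76;95m[48;2;76;76;95m [38;2;76;76;95m[48;2;76;76;95m [38;2;76;76;95m[48;2;76;76;95m [38;2;76;76;95m[48;2;76;76;95m [38;2;76;76;95m[48;2;76;76;95m [0m
[38;2;76;76;95m[48;2;76;76;95m [38;2;76;76;95m[48;2;76;76;95m [38;2;76;76;95m[48;2;76;76;95m [38;2;76;76;95m[48;2;76;76;95m [38;2;76;76;95m[48;2;76;76;95m [38;2;76;76;95m[48;2;76;76;95m [38;2;76;76;95m[48;2;76;76;95m [38;2;76;76;95m[48;2;76;76;95m [38;2;76;76;95m[48;2;76;76;95m [38;2;76;76;95m[48;2;76;76;95m [0m
[38;2;76;76;95m[48;2;76;76;95m [38;2;76;76;95m[48;2;76;76;95m [38;2;76;76;95m[48;2;76;76;95m [38;2;76;76;95m[48;2;76;76;95m [38;2;76;76;95m[48;2;76;76;95m [38;2;76;76;95m[48;2;76;76;96m🬝[38;2;76;76;95m[48;2;77;77;96m🬝[38;2;76;76;95m[48;2;77;77;97m🬎[38;2;76;76;95m[48;2;78;78;97m🬎[38;2;76;76;95m[48;2;78;78;97m🬎[0m
[38;2;76;76;95m[48;2;76;76;95m [38;2;76;76;95m[48;2;76;76;95m [38;2;76;76;95m[48;2;76;76;95m [38;2;76;76;95m[48;2;76;76;95m [38;2;76;76;95m[48;2;77;77;96m🬝[38;2;77;77;96m[48;2;80;80;99m🬝[38;2;78;78;98m[48;2;82;82;102m🬎[38;2;80;80;100m[48;2;85;85;105m🬎[38;2;81;81;100m[48;2;87;87;107m🬎[38;2;81;81;100m[48;2;87;87;106m🬎[0m
[38;2;76;76;95m[48;2;22;5;28m🬬[38;2;76;76;95m[48;2;76;76;95m [38;2;76;76;95m[48;2;76;76;95m [38;2;76;76;95m[48;2;77;77;96m🬕[38;2;77;77;97m[48;2;79;79;99m🬕[38;2;81;81;101m[48;2;85;85;105m🬕[38;2;86;86;106m[48;2;93;93;112m🬆[38;2;92;92;111m[48;2;101;101;120m🬆[38;2;96;96;115m[48;2;106;106;125m🬎[38;2;95;95;114m[48;2;105;105;124m🬎[0m
</frame>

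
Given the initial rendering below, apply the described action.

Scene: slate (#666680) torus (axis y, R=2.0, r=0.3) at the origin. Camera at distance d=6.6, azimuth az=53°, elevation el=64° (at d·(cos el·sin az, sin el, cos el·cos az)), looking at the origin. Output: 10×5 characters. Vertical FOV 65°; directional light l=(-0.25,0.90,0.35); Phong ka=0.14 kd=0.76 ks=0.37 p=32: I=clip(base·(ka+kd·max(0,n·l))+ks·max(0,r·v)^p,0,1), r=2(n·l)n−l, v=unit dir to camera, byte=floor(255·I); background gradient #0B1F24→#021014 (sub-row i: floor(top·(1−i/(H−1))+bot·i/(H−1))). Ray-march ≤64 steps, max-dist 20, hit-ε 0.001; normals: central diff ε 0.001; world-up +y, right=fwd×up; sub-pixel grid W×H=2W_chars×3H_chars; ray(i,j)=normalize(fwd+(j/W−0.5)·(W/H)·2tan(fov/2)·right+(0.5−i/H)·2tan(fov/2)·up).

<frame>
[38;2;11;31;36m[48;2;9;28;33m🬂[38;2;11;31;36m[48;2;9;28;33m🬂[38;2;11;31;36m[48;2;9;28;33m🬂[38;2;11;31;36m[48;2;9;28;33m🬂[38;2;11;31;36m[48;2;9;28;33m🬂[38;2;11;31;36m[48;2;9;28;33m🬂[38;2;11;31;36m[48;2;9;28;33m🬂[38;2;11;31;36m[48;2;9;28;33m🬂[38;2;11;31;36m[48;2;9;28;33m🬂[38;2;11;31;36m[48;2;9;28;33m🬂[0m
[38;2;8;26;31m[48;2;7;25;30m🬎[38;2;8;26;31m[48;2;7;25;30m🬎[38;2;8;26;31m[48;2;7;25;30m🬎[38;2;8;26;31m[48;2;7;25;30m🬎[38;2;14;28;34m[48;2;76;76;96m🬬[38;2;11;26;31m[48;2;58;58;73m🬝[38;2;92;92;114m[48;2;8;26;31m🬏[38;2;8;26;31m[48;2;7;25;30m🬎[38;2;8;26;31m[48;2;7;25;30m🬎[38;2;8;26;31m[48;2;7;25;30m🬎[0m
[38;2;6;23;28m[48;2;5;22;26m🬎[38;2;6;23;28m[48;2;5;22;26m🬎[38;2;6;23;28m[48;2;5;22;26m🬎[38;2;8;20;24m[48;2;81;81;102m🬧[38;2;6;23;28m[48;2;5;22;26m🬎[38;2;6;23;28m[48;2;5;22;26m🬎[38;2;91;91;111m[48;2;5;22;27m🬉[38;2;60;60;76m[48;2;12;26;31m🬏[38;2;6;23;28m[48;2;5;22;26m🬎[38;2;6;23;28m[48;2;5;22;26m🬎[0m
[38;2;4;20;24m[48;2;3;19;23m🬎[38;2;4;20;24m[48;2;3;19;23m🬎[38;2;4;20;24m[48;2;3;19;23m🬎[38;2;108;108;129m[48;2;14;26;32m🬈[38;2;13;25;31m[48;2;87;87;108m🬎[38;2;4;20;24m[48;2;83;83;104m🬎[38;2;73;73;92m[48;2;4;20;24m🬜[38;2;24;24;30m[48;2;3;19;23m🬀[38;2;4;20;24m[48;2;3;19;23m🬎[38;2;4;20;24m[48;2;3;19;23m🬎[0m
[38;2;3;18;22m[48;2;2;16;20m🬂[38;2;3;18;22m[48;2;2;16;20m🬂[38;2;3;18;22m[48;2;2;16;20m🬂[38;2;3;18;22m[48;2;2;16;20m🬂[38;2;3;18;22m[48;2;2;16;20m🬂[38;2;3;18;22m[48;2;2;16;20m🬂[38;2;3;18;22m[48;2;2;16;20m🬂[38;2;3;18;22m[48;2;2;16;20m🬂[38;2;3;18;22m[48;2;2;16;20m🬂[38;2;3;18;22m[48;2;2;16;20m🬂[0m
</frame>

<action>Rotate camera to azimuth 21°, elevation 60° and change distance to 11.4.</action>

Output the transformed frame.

<frame>
[38;2;11;31;36m[48;2;9;28;33m🬂[38;2;11;31;36m[48;2;9;28;33m🬂[38;2;11;31;36m[48;2;9;28;33m🬂[38;2;11;31;36m[48;2;9;28;33m🬂[38;2;11;31;36m[48;2;9;28;33m🬂[38;2;11;31;36m[48;2;9;28;33m🬂[38;2;11;31;36m[48;2;9;28;33m🬂[38;2;11;31;36m[48;2;9;28;33m🬂[38;2;11;31;36m[48;2;9;28;33m🬂[38;2;11;31;36m[48;2;9;28;33m🬂[0m
[38;2;8;26;31m[48;2;7;25;30m🬎[38;2;8;26;31m[48;2;7;25;30m🬎[38;2;8;26;31m[48;2;7;25;30m🬎[38;2;8;26;31m[48;2;7;25;30m🬎[38;2;8;26;31m[48;2;7;25;30m🬎[38;2;8;26;31m[48;2;7;25;30m🬎[38;2;8;26;31m[48;2;7;25;30m🬎[38;2;8;26;31m[48;2;7;25;30m🬎[38;2;8;26;31m[48;2;7;25;30m🬎[38;2;8;26;31m[48;2;7;25;30m🬎[0m
[38;2;6;23;28m[48;2;5;22;26m🬎[38;2;6;23;28m[48;2;5;22;26m🬎[38;2;6;23;28m[48;2;5;22;26m🬎[38;2;6;23;28m[48;2;5;22;26m🬎[38;2;79;79;99m[48;2;6;23;27m🬔[38;2;111;111;134m[48;2;16;29;36m🬁[38;2;86;86;108m[48;2;6;23;28m🬓[38;2;6;23;28m[48;2;5;22;26m🬎[38;2;6;23;28m[48;2;5;22;26m🬎[38;2;6;23;28m[48;2;5;22;26m🬎[0m
[38;2;4;20;24m[48;2;3;19;23m🬎[38;2;4;20;24m[48;2;3;19;23m🬎[38;2;4;20;24m[48;2;3;19;23m🬎[38;2;4;20;24m[48;2;3;19;23m🬎[38;2;69;69;87m[48;2;3;19;23m🬁[38;2;78;78;98m[48;2;3;19;23m🬁[38;2;4;20;24m[48;2;3;19;23m🬎[38;2;4;20;24m[48;2;3;19;23m🬎[38;2;4;20;24m[48;2;3;19;23m🬎[38;2;4;20;24m[48;2;3;19;23m🬎[0m
[38;2;3;18;22m[48;2;2;16;20m🬂[38;2;3;18;22m[48;2;2;16;20m🬂[38;2;3;18;22m[48;2;2;16;20m🬂[38;2;3;18;22m[48;2;2;16;20m🬂[38;2;3;18;22m[48;2;2;16;20m🬂[38;2;3;18;22m[48;2;2;16;20m🬂[38;2;3;18;22m[48;2;2;16;20m🬂[38;2;3;18;22m[48;2;2;16;20m🬂[38;2;3;18;22m[48;2;2;16;20m🬂[38;2;3;18;22m[48;2;2;16;20m🬂[0m
</frame>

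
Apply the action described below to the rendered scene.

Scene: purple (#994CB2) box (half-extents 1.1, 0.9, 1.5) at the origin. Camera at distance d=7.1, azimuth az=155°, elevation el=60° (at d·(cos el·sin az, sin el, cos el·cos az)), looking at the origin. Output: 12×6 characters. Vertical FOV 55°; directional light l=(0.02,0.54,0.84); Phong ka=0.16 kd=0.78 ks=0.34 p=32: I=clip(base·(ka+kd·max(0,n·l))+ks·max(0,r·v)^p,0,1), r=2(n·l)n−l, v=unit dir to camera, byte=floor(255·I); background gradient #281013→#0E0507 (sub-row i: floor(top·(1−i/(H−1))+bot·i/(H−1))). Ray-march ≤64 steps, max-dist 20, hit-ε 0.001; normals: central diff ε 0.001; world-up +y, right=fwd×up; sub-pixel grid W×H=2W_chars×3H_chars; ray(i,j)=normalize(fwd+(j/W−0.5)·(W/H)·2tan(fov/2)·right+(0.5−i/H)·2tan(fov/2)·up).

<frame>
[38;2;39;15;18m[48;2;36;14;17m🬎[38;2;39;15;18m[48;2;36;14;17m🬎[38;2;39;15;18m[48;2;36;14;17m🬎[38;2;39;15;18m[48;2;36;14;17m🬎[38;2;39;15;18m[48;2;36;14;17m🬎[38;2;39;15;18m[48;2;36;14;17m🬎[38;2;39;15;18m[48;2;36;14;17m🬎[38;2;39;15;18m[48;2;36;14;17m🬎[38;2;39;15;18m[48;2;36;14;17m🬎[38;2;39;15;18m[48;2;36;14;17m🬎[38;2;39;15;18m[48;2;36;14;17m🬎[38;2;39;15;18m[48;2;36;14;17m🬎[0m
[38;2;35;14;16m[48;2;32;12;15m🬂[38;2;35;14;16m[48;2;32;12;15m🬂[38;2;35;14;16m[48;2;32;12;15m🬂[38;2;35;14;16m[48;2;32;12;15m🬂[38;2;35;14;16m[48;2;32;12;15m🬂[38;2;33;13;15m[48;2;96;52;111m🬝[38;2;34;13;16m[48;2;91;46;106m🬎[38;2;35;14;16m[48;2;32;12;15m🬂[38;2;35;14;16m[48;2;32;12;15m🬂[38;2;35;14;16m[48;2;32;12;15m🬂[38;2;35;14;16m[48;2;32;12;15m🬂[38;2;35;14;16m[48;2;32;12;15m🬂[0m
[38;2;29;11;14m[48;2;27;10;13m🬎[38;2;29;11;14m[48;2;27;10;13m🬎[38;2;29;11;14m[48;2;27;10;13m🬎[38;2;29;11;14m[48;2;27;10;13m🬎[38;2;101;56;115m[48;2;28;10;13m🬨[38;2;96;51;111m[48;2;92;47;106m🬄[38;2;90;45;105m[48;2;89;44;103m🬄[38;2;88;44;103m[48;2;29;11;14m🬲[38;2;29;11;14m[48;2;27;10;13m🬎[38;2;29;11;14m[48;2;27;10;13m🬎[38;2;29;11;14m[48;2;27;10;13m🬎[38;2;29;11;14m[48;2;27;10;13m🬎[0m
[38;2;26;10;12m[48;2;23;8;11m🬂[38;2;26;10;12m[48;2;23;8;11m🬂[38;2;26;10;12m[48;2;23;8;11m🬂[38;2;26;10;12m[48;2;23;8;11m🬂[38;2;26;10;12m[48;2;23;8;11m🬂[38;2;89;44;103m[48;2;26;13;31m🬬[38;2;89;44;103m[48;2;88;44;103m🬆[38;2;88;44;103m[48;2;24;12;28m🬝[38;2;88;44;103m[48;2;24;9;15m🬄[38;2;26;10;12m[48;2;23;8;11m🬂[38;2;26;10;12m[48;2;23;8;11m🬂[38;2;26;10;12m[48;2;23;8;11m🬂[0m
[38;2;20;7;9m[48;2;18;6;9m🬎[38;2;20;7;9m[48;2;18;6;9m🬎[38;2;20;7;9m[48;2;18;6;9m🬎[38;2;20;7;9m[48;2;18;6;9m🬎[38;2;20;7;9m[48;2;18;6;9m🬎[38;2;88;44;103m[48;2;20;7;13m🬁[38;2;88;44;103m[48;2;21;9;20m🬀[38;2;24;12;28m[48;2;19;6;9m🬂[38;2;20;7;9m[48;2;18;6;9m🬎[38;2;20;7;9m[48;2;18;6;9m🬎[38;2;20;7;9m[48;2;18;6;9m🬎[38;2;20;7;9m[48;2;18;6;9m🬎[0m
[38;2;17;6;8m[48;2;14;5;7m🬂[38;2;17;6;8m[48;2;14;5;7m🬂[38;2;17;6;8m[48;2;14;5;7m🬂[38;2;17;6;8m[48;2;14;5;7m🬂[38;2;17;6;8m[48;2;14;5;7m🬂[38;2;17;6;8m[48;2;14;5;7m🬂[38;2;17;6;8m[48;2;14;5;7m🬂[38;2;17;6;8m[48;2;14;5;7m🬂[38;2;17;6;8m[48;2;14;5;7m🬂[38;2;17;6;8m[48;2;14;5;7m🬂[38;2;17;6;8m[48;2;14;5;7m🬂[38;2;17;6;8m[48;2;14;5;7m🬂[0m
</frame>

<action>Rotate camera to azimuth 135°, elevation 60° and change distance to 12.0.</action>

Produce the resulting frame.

<frame>
[38;2;39;15;18m[48;2;36;14;17m🬎[38;2;39;15;18m[48;2;36;14;17m🬎[38;2;39;15;18m[48;2;36;14;17m🬎[38;2;39;15;18m[48;2;36;14;17m🬎[38;2;39;15;18m[48;2;36;14;17m🬎[38;2;39;15;18m[48;2;36;14;17m🬎[38;2;39;15;18m[48;2;36;14;17m🬎[38;2;39;15;18m[48;2;36;14;17m🬎[38;2;39;15;18m[48;2;36;14;17m🬎[38;2;39;15;18m[48;2;36;14;17m🬎[38;2;39;15;18m[48;2;36;14;17m🬎[38;2;39;15;18m[48;2;36;14;17m🬎[0m
[38;2;35;14;16m[48;2;32;12;15m🬂[38;2;35;14;16m[48;2;32;12;15m🬂[38;2;35;14;16m[48;2;32;12;15m🬂[38;2;35;14;16m[48;2;32;12;15m🬂[38;2;35;14;16m[48;2;32;12;15m🬂[38;2;35;14;16m[48;2;32;12;15m🬂[38;2;35;14;16m[48;2;32;12;15m🬂[38;2;35;14;16m[48;2;32;12;15m🬂[38;2;35;14;16m[48;2;32;12;15m🬂[38;2;35;14;16m[48;2;32;12;15m🬂[38;2;35;14;16m[48;2;32;12;15m🬂[38;2;35;14;16m[48;2;32;12;15m🬂[0m
[38;2;29;11;14m[48;2;27;10;13m🬎[38;2;29;11;14m[48;2;27;10;13m🬎[38;2;29;11;14m[48;2;27;10;13m🬎[38;2;29;11;14m[48;2;27;10;13m🬎[38;2;29;11;14m[48;2;27;10;13m🬎[38;2;29;11;14m[48;2;89;44;103m🬆[38;2;88;44;103m[48;2;29;11;14m🬱[38;2;88;44;103m[48;2;29;11;13m🬏[38;2;29;11;14m[48;2;27;10;13m🬎[38;2;29;11;14m[48;2;27;10;13m🬎[38;2;29;11;14m[48;2;27;10;13m🬎[38;2;29;11;14m[48;2;27;10;13m🬎[0m
[38;2;26;10;12m[48;2;23;8;11m🬂[38;2;26;10;12m[48;2;23;8;11m🬂[38;2;26;10;12m[48;2;23;8;11m🬂[38;2;26;10;12m[48;2;23;8;11m🬂[38;2;26;10;12m[48;2;23;8;11m🬂[38;2;88;44;103m[48;2;24;10;19m🬁[38;2;88;44;103m[48;2;25;12;29m🬎[38;2;88;44;103m[48;2;24;9;14m🬀[38;2;26;10;12m[48;2;23;8;11m🬂[38;2;26;10;12m[48;2;23;8;11m🬂[38;2;26;10;12m[48;2;23;8;11m🬂[38;2;26;10;12m[48;2;23;8;11m🬂[0m
[38;2;20;7;9m[48;2;18;6;9m🬎[38;2;20;7;9m[48;2;18;6;9m🬎[38;2;20;7;9m[48;2;18;6;9m🬎[38;2;20;7;9m[48;2;18;6;9m🬎[38;2;20;7;9m[48;2;18;6;9m🬎[38;2;20;7;9m[48;2;18;6;9m🬎[38;2;20;7;9m[48;2;18;6;9m🬎[38;2;20;7;9m[48;2;18;6;9m🬎[38;2;20;7;9m[48;2;18;6;9m🬎[38;2;20;7;9m[48;2;18;6;9m🬎[38;2;20;7;9m[48;2;18;6;9m🬎[38;2;20;7;9m[48;2;18;6;9m🬎[0m
[38;2;17;6;8m[48;2;14;5;7m🬂[38;2;17;6;8m[48;2;14;5;7m🬂[38;2;17;6;8m[48;2;14;5;7m🬂[38;2;17;6;8m[48;2;14;5;7m🬂[38;2;17;6;8m[48;2;14;5;7m🬂[38;2;17;6;8m[48;2;14;5;7m🬂[38;2;17;6;8m[48;2;14;5;7m🬂[38;2;17;6;8m[48;2;14;5;7m🬂[38;2;17;6;8m[48;2;14;5;7m🬂[38;2;17;6;8m[48;2;14;5;7m🬂[38;2;17;6;8m[48;2;14;5;7m🬂[38;2;17;6;8m[48;2;14;5;7m🬂[0m
</frame>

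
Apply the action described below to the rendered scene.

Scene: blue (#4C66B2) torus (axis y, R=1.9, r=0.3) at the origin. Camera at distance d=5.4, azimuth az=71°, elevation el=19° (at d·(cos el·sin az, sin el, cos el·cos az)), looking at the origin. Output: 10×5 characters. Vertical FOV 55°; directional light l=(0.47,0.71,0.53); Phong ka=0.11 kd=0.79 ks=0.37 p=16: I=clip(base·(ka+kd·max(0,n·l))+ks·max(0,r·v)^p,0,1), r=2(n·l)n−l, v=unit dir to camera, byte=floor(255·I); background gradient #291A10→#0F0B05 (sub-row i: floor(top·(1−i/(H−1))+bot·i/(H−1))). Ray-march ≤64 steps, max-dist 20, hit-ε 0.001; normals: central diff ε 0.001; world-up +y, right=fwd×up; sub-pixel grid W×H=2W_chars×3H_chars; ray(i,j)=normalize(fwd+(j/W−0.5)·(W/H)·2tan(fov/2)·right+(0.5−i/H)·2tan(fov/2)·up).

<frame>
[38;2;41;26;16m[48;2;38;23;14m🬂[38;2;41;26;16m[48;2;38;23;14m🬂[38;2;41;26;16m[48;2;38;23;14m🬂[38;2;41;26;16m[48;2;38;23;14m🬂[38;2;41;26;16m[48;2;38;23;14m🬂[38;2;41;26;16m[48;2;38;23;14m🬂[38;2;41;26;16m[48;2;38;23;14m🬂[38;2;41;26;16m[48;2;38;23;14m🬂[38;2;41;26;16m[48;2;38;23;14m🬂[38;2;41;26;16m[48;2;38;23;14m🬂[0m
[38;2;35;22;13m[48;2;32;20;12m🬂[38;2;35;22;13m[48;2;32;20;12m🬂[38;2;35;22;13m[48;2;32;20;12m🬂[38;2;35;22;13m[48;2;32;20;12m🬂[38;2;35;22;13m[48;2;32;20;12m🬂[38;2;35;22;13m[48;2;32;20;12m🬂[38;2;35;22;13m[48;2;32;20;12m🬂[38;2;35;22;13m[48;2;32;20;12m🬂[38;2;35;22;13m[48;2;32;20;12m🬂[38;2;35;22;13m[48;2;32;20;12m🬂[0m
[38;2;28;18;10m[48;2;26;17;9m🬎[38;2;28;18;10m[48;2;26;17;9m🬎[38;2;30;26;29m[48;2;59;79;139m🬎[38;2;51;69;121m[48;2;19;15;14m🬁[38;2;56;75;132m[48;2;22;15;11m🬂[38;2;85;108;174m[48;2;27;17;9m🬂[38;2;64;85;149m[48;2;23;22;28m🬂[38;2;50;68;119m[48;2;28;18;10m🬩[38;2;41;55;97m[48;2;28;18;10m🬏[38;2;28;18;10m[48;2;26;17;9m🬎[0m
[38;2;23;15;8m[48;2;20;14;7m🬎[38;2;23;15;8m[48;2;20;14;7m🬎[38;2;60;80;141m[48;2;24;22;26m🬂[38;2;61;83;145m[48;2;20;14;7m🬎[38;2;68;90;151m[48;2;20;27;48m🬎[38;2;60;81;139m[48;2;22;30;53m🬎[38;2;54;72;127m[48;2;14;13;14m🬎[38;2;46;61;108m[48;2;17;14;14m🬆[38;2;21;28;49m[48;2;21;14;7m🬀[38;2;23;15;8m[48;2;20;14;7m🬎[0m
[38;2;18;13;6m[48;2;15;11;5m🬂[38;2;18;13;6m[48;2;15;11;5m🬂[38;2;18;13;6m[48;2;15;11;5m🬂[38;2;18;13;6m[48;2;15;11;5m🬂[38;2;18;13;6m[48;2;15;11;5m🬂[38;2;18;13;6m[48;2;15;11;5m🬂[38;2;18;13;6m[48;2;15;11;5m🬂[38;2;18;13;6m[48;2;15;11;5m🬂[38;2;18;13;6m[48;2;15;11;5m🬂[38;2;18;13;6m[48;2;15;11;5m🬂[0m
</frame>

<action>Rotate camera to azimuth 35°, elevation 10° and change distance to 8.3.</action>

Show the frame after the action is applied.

<frame>
[38;2;41;26;16m[48;2;38;23;14m🬂[38;2;41;26;16m[48;2;38;23;14m🬂[38;2;41;26;16m[48;2;38;23;14m🬂[38;2;41;26;16m[48;2;38;23;14m🬂[38;2;41;26;16m[48;2;38;23;14m🬂[38;2;41;26;16m[48;2;38;23;14m🬂[38;2;41;26;16m[48;2;38;23;14m🬂[38;2;41;26;16m[48;2;38;23;14m🬂[38;2;41;26;16m[48;2;38;23;14m🬂[38;2;41;26;16m[48;2;38;23;14m🬂[0m
[38;2;35;22;13m[48;2;32;20;12m🬂[38;2;35;22;13m[48;2;32;20;12m🬂[38;2;35;22;13m[48;2;32;20;12m🬂[38;2;35;22;13m[48;2;32;20;12m🬂[38;2;35;22;13m[48;2;32;20;12m🬂[38;2;35;22;13m[48;2;32;20;12m🬂[38;2;35;22;13m[48;2;32;20;12m🬂[38;2;35;22;13m[48;2;32;20;12m🬂[38;2;35;22;13m[48;2;32;20;12m🬂[38;2;35;22;13m[48;2;32;20;12m🬂[0m
[38;2;28;18;10m[48;2;26;17;9m🬎[38;2;28;18;10m[48;2;26;17;9m🬎[38;2;28;18;10m[48;2;26;17;9m🬎[38;2;48;65;113m[48;2;28;18;10m🬦[38;2;29;19;11m[48;2;63;83;143m🬂[38;2;37;37;50m[48;2;107;129;193m🬊[38;2;29;19;11m[48;2;52;70;123m🬂[38;2;28;18;10m[48;2;26;17;9m🬎[38;2;28;18;10m[48;2;26;17;9m🬎[38;2;28;18;10m[48;2;26;17;9m🬎[0m
[38;2;23;15;8m[48;2;20;14;7m🬎[38;2;23;15;8m[48;2;20;14;7m🬎[38;2;23;15;8m[48;2;20;14;7m🬎[38;2;23;15;8m[48;2;20;14;7m🬎[38;2;23;15;8m[48;2;20;14;7m🬎[38;2;23;15;8m[48;2;20;14;7m🬎[38;2;23;15;8m[48;2;20;14;7m🬎[38;2;23;15;8m[48;2;20;14;7m🬎[38;2;23;15;8m[48;2;20;14;7m🬎[38;2;23;15;8m[48;2;20;14;7m🬎[0m
[38;2;18;13;6m[48;2;15;11;5m🬂[38;2;18;13;6m[48;2;15;11;5m🬂[38;2;18;13;6m[48;2;15;11;5m🬂[38;2;18;13;6m[48;2;15;11;5m🬂[38;2;18;13;6m[48;2;15;11;5m🬂[38;2;18;13;6m[48;2;15;11;5m🬂[38;2;18;13;6m[48;2;15;11;5m🬂[38;2;18;13;6m[48;2;15;11;5m🬂[38;2;18;13;6m[48;2;15;11;5m🬂[38;2;18;13;6m[48;2;15;11;5m🬂[0m
</frame>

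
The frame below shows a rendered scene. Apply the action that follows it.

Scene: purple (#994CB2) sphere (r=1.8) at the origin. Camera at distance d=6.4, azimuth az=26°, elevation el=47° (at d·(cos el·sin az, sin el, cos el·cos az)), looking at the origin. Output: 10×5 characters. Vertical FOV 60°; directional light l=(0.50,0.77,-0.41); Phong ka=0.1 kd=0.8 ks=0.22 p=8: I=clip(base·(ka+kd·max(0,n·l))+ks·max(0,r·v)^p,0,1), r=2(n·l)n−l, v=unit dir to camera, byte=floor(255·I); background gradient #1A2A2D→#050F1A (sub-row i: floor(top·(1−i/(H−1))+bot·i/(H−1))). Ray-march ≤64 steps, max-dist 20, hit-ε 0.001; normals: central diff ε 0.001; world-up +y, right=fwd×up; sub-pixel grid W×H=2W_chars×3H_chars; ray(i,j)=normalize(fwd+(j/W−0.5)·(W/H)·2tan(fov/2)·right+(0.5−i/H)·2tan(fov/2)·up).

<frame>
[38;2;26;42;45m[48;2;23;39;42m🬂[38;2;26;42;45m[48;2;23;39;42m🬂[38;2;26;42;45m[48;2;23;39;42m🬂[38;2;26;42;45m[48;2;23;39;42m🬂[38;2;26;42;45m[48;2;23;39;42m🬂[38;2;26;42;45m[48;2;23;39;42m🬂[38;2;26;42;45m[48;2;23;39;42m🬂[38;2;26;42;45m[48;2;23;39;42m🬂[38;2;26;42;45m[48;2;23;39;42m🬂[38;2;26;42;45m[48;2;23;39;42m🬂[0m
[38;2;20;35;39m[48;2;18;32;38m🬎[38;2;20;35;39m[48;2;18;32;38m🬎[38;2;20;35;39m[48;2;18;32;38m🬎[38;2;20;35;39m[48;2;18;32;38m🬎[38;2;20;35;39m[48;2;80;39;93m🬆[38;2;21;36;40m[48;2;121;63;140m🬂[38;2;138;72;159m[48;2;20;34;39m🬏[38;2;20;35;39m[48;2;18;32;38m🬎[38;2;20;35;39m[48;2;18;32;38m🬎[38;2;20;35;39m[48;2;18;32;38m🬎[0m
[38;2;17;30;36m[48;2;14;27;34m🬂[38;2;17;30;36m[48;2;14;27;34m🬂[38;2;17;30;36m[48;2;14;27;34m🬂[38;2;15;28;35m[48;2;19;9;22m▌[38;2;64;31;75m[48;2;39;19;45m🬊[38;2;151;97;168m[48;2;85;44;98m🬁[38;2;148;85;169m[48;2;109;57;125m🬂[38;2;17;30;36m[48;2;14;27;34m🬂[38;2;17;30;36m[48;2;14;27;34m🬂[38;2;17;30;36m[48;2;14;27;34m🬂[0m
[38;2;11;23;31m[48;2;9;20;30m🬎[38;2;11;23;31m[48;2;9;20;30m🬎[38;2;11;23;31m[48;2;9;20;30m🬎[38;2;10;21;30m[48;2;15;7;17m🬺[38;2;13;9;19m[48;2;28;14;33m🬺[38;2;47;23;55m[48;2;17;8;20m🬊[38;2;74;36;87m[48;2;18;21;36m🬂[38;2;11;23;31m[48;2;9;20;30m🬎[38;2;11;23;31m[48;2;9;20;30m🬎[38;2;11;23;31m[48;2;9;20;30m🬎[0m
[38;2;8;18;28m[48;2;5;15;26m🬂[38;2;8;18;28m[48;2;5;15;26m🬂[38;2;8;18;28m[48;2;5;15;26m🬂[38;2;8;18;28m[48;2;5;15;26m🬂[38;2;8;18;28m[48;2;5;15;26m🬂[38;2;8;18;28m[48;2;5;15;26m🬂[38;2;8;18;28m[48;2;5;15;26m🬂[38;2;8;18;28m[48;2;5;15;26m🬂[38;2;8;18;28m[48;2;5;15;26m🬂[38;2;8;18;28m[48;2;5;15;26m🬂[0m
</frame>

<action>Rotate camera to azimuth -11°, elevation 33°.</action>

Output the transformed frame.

<frame>
[38;2;26;42;45m[48;2;23;39;42m🬂[38;2;26;42;45m[48;2;23;39;42m🬂[38;2;26;42;45m[48;2;23;39;42m🬂[38;2;26;42;45m[48;2;23;39;42m🬂[38;2;26;42;45m[48;2;23;39;42m🬂[38;2;26;42;45m[48;2;23;39;42m🬂[38;2;26;42;45m[48;2;23;39;42m🬂[38;2;26;42;45m[48;2;23;39;42m🬂[38;2;26;42;45m[48;2;23;39;42m🬂[38;2;26;42;45m[48;2;23;39;42m🬂[0m
[38;2;20;35;39m[48;2;18;32;38m🬎[38;2;20;35;39m[48;2;18;32;38m🬎[38;2;20;35;39m[48;2;18;32;38m🬎[38;2;20;35;39m[48;2;18;32;38m🬎[38;2;29;33;45m[48;2;80;40;94m🬕[38;2;21;36;40m[48;2;116;68;132m🬂[38;2;135;86;152m[48;2;20;34;39m🬏[38;2;20;35;39m[48;2;18;32;38m🬎[38;2;20;35;39m[48;2;18;32;38m🬎[38;2;20;35;39m[48;2;18;32;38m🬎[0m
[38;2;17;30;36m[48;2;14;27;34m🬂[38;2;17;30;36m[48;2;14;27;34m🬂[38;2;17;30;36m[48;2;14;27;34m🬂[38;2;15;28;35m[48;2;16;7;18m▌[38;2;34;16;39m[48;2;15;7;17m🬂[38;2;58;30;67m[48;2;23;11;26m🬂[38;2;78;42;90m[48;2;35;17;41m🬊[38;2;17;30;36m[48;2;14;27;34m🬂[38;2;17;30;36m[48;2;14;27;34m🬂[38;2;17;30;36m[48;2;14;27;34m🬂[0m
[38;2;11;23;31m[48;2;9;20;30m🬎[38;2;11;23;31m[48;2;9;20;30m🬎[38;2;11;23;31m[48;2;9;20;30m🬎[38;2;10;21;30m[48;2;15;7;17m🬺[38;2;15;7;17m[48;2;9;20;30m🬬[38;2;15;7;17m[48;2;15;7;17m [38;2;15;7;17m[48;2;9;20;30m🬆[38;2;11;23;31m[48;2;9;20;30m🬎[38;2;11;23;31m[48;2;9;20;30m🬎[38;2;11;23;31m[48;2;9;20;30m🬎[0m
[38;2;8;18;28m[48;2;5;15;26m🬂[38;2;8;18;28m[48;2;5;15;26m🬂[38;2;8;18;28m[48;2;5;15;26m🬂[38;2;8;18;28m[48;2;5;15;26m🬂[38;2;8;18;28m[48;2;5;15;26m🬂[38;2;8;18;28m[48;2;5;15;26m🬂[38;2;8;18;28m[48;2;5;15;26m🬂[38;2;8;18;28m[48;2;5;15;26m🬂[38;2;8;18;28m[48;2;5;15;26m🬂[38;2;8;18;28m[48;2;5;15;26m🬂[0m
</frame>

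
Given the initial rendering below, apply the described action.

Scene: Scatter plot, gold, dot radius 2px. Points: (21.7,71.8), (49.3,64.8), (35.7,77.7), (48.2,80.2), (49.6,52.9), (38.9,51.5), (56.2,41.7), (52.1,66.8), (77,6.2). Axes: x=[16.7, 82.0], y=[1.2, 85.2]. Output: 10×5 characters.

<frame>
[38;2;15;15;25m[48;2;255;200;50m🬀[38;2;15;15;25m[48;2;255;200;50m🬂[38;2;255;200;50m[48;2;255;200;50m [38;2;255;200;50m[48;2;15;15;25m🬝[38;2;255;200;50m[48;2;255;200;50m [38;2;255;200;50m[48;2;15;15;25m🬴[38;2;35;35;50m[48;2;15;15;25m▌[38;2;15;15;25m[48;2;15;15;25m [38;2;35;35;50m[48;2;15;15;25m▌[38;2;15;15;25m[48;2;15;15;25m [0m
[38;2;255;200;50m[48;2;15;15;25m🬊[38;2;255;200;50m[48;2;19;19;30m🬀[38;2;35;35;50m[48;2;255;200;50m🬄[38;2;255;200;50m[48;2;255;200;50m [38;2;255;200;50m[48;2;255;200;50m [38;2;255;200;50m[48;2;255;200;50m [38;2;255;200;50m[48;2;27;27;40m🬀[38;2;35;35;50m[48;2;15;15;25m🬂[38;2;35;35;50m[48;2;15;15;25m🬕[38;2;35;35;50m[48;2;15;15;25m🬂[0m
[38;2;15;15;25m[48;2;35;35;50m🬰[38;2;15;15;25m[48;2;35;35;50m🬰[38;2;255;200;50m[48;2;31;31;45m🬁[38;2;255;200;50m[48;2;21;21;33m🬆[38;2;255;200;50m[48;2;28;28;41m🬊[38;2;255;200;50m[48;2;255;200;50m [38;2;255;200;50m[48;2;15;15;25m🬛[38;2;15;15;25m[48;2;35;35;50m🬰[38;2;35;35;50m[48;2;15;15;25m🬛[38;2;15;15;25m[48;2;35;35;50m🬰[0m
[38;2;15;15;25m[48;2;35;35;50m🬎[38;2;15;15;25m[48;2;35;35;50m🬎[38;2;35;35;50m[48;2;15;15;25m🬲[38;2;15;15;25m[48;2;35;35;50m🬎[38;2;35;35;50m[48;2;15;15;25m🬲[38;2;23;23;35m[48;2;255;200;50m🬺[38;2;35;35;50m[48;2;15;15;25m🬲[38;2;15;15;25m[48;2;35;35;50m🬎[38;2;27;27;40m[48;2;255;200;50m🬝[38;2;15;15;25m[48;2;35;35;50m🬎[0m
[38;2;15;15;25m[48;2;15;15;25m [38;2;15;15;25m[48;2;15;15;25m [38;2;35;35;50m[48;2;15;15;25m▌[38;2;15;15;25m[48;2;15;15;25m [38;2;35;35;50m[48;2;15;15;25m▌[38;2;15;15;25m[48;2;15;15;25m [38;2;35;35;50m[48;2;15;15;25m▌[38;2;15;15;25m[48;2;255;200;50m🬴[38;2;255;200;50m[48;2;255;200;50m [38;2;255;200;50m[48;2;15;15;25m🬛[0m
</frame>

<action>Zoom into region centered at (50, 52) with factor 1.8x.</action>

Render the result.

<frame>
[38;2;255;200;50m[48;2;15;15;25m🬊[38;2;255;200;50m[48;2;15;15;25m🬝[38;2;255;200;50m[48;2;23;23;35m🬀[38;2;15;15;25m[48;2;15;15;25m [38;2;28;28;41m[48;2;255;200;50m🬆[38;2;255;200;50m[48;2;15;15;25m🬺[38;2;23;23;35m[48;2;255;200;50m🬬[38;2;15;15;25m[48;2;15;15;25m [38;2;35;35;50m[48;2;15;15;25m▌[38;2;15;15;25m[48;2;15;15;25m [0m
[38;2;35;35;50m[48;2;15;15;25m🬂[38;2;23;23;35m[48;2;255;200;50m🬝[38;2;35;35;50m[48;2;15;15;25m🬕[38;2;255;200;50m[48;2;19;19;30m🬁[38;2;255;200;50m[48;2;255;200;50m [38;2;255;200;50m[48;2;15;15;25m🬕[38;2;35;35;50m[48;2;15;15;25m🬕[38;2;35;35;50m[48;2;15;15;25m🬂[38;2;35;35;50m[48;2;15;15;25m🬕[38;2;35;35;50m[48;2;15;15;25m🬂[0m
[38;2;19;19;30m[48;2;255;200;50m🬴[38;2;255;200;50m[48;2;255;200;50m [38;2;255;200;50m[48;2;15;15;25m🬛[38;2;23;23;35m[48;2;255;200;50m🬺[38;2;255;200;50m[48;2;35;35;50m🬬[38;2;255;200;50m[48;2;21;21;33m🬆[38;2;27;27;40m[48;2;255;200;50m🬬[38;2;15;15;25m[48;2;35;35;50m🬰[38;2;35;35;50m[48;2;15;15;25m🬛[38;2;15;15;25m[48;2;35;35;50m🬰[0m
[38;2;15;15;25m[48;2;35;35;50m🬎[38;2;23;23;35m[48;2;255;200;50m🬺[38;2;35;35;50m[48;2;15;15;25m🬲[38;2;15;15;25m[48;2;35;35;50m🬎[38;2;35;35;50m[48;2;15;15;25m🬲[38;2;25;25;37m[48;2;255;200;50m🬐[38;2;255;200;50m[48;2;255;200;50m [38;2;23;23;35m[48;2;255;200;50m🬸[38;2;35;35;50m[48;2;15;15;25m🬲[38;2;15;15;25m[48;2;35;35;50m🬎[0m
[38;2;15;15;25m[48;2;15;15;25m [38;2;15;15;25m[48;2;15;15;25m [38;2;35;35;50m[48;2;15;15;25m▌[38;2;15;15;25m[48;2;15;15;25m [38;2;35;35;50m[48;2;15;15;25m▌[38;2;15;15;25m[48;2;15;15;25m [38;2;255;200;50m[48;2;23;23;35m🬀[38;2;15;15;25m[48;2;15;15;25m [38;2;35;35;50m[48;2;15;15;25m▌[38;2;15;15;25m[48;2;15;15;25m [0m
</frame>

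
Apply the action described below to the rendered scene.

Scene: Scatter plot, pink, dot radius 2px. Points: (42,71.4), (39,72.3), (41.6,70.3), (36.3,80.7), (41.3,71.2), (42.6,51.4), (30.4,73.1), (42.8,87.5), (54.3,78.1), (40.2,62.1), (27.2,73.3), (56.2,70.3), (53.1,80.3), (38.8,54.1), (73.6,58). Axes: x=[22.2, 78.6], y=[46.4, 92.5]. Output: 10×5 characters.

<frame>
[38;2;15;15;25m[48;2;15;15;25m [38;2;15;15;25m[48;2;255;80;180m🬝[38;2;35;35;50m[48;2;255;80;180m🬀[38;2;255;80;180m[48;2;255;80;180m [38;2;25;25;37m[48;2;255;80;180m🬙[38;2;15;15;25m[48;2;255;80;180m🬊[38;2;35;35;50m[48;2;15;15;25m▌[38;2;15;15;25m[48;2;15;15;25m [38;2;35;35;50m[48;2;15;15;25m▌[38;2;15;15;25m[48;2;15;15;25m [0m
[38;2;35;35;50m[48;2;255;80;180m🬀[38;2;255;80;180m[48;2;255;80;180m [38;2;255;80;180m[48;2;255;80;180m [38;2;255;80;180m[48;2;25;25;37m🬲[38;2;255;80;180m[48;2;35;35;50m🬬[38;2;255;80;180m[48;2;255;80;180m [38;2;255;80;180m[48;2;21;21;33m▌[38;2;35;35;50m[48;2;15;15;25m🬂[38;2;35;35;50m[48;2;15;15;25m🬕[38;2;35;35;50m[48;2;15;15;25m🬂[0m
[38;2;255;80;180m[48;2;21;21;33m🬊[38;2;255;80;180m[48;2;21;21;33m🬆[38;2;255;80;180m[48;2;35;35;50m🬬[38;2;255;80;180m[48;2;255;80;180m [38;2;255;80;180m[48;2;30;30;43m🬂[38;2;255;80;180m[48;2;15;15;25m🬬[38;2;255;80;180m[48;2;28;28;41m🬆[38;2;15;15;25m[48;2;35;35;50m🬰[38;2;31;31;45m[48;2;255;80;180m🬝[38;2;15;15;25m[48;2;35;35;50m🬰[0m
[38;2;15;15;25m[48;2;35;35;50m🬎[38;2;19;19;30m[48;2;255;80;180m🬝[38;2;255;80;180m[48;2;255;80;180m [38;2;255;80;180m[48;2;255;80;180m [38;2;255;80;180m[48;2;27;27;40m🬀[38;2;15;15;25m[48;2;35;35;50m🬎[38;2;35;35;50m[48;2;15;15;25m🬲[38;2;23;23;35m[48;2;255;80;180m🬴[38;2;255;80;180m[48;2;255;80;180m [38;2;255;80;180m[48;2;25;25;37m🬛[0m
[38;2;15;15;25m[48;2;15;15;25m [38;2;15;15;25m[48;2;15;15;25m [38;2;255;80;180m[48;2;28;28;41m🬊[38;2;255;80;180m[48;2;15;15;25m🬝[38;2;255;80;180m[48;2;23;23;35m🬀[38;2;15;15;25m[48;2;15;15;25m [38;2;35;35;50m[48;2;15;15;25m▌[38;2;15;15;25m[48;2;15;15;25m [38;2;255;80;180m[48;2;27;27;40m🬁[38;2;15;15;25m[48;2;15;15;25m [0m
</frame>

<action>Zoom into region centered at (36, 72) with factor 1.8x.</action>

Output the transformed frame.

<frame>
[38;2;15;15;25m[48;2;15;15;25m [38;2;15;15;25m[48;2;15;15;25m [38;2;35;35;50m[48;2;15;15;25m▌[38;2;15;15;25m[48;2;255;80;180m🬝[38;2;35;35;50m[48;2;255;80;180m🬀[38;2;15;15;25m[48;2;255;80;180m🬊[38;2;35;35;50m[48;2;15;15;25m▌[38;2;15;15;25m[48;2;15;15;25m [38;2;27;27;40m[48;2;255;80;180m🬝[38;2;15;15;25m[48;2;255;80;180m🬀[0m
[38;2;35;35;50m[48;2;15;15;25m🬂[38;2;23;23;35m[48;2;255;80;180m🬝[38;2;255;80;180m[48;2;28;28;41m🬱[38;2;255;80;180m[48;2;28;28;41m🬱[38;2;255;80;180m[48;2;28;28;41m🬊[38;2;255;80;180m[48;2;25;25;37m🬶[38;2;30;30;43m[48;2;255;80;180m🬎[38;2;35;35;50m[48;2;15;15;25m🬂[38;2;35;35;50m[48;2;15;15;25m🬕[38;2;255;80;180m[48;2;15;15;25m🬊[0m
[38;2;15;15;25m[48;2;35;35;50m🬰[38;2;255;80;180m[48;2;21;21;33m🬊[38;2;255;80;180m[48;2;15;15;25m🬝[38;2;255;80;180m[48;2;15;15;25m🬝[38;2;255;80;180m[48;2;30;30;43m🬂[38;2;255;80;180m[48;2;15;15;25m🬬[38;2;255;80;180m[48;2;255;80;180m [38;2;255;80;180m[48;2;15;15;25m🬛[38;2;35;35;50m[48;2;15;15;25m🬛[38;2;15;15;25m[48;2;35;35;50m🬰[0m
[38;2;15;15;25m[48;2;35;35;50m🬎[38;2;15;15;25m[48;2;35;35;50m🬎[38;2;35;35;50m[48;2;15;15;25m🬲[38;2;15;15;25m[48;2;35;35;50m🬎[38;2;35;35;50m[48;2;15;15;25m🬲[38;2;19;19;30m[48;2;255;80;180m🬝[38;2;255;80;180m[48;2;15;15;25m🬴[38;2;15;15;25m[48;2;35;35;50m🬎[38;2;35;35;50m[48;2;15;15;25m🬲[38;2;15;15;25m[48;2;35;35;50m🬎[0m
[38;2;15;15;25m[48;2;15;15;25m [38;2;15;15;25m[48;2;15;15;25m [38;2;35;35;50m[48;2;15;15;25m▌[38;2;15;15;25m[48;2;15;15;25m [38;2;35;35;50m[48;2;15;15;25m▌[38;2;255;80;180m[48;2;15;15;25m🬊[38;2;255;80;180m[48;2;15;15;25m🬝[38;2;255;80;180m[48;2;15;15;25m🬀[38;2;35;35;50m[48;2;15;15;25m▌[38;2;15;15;25m[48;2;15;15;25m [0m
</frame>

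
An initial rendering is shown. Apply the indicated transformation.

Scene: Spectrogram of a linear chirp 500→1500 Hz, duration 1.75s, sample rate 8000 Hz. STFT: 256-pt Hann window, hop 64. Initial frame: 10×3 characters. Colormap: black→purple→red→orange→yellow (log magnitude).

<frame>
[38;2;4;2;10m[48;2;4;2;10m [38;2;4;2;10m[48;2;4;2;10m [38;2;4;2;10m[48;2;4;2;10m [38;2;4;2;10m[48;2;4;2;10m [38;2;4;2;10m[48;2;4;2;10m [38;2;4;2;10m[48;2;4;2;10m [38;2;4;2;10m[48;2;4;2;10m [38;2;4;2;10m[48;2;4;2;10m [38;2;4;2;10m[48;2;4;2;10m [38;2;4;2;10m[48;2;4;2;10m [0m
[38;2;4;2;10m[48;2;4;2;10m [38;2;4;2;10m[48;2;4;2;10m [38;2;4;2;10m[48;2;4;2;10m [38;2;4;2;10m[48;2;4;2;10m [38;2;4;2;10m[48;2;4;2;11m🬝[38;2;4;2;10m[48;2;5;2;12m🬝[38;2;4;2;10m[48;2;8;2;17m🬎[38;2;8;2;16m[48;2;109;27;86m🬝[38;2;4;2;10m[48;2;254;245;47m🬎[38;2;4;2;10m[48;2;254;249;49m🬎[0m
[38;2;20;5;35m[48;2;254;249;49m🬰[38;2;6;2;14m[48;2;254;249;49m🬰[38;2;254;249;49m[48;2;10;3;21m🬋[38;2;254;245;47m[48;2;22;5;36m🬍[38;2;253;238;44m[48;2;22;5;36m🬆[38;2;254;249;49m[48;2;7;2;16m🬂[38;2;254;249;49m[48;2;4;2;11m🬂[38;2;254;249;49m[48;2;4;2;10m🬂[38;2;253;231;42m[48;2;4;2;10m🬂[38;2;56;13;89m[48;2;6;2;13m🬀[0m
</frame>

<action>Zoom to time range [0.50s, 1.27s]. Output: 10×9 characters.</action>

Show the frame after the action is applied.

<frame>
[38;2;4;2;10m[48;2;4;2;10m [38;2;4;2;10m[48;2;4;2;10m [38;2;4;2;10m[48;2;4;2;10m [38;2;4;2;10m[48;2;4;2;10m [38;2;4;2;10m[48;2;4;2;10m [38;2;4;2;10m[48;2;4;2;10m [38;2;4;2;10m[48;2;4;2;10m [38;2;4;2;10m[48;2;4;2;10m [38;2;4;2;10m[48;2;4;2;10m [38;2;4;2;10m[48;2;4;2;10m [0m
[38;2;4;2;10m[48;2;4;2;10m [38;2;4;2;10m[48;2;4;2;10m [38;2;4;2;10m[48;2;4;2;10m [38;2;4;2;10m[48;2;4;2;10m [38;2;4;2;10m[48;2;4;2;10m [38;2;4;2;10m[48;2;4;2;10m [38;2;4;2;10m[48;2;4;2;10m [38;2;4;2;10m[48;2;4;2;10m [38;2;4;2;10m[48;2;4;2;10m [38;2;4;2;10m[48;2;4;2;10m [0m
[38;2;4;2;10m[48;2;4;2;10m [38;2;4;2;10m[48;2;4;2;10m [38;2;4;2;10m[48;2;4;2;10m [38;2;4;2;10m[48;2;4;2;10m [38;2;4;2;10m[48;2;4;2;10m [38;2;4;2;10m[48;2;4;2;10m [38;2;4;2;10m[48;2;4;2;10m [38;2;4;2;10m[48;2;4;2;10m [38;2;4;2;10m[48;2;4;2;10m [38;2;4;2;10m[48;2;4;2;10m [0m
[38;2;4;2;10m[48;2;4;2;10m [38;2;4;2;10m[48;2;4;2;10m [38;2;4;2;10m[48;2;4;2;10m [38;2;4;2;10m[48;2;4;2;10m [38;2;4;2;10m[48;2;4;2;10m [38;2;4;2;10m[48;2;4;2;10m [38;2;4;2;10m[48;2;4;2;10m [38;2;4;2;10m[48;2;4;2;10m [38;2;4;2;10m[48;2;4;2;10m [38;2;4;2;10m[48;2;4;2;10m [0m
[38;2;4;2;10m[48;2;4;2;10m [38;2;4;2;10m[48;2;4;2;10m [38;2;4;2;10m[48;2;4;2;10m [38;2;4;2;10m[48;2;4;2;10m [38;2;4;2;10m[48;2;4;2;10m [38;2;4;2;10m[48;2;4;2;10m [38;2;4;2;10m[48;2;4;2;10m [38;2;4;2;10m[48;2;4;2;10m [38;2;4;2;10m[48;2;4;2;10m [38;2;4;2;10m[48;2;4;2;10m [0m
[38;2;4;2;10m[48;2;4;2;10m [38;2;4;2;10m[48;2;4;2;10m [38;2;4;2;10m[48;2;4;2;10m [38;2;4;2;10m[48;2;4;2;10m [38;2;4;2;10m[48;2;4;2;11m🬝[38;2;4;2;10m[48;2;4;2;11m🬎[38;2;4;2;10m[48;2;5;2;11m🬎[38;2;4;2;10m[48;2;6;2;13m🬎[38;2;4;2;10m[48;2;7;2;15m🬎[38;2;4;2;10m[48;2;11;3;22m🬎[0m
[38;2;8;2;18m[48;2;55;13;89m🬝[38;2;28;7;26m[48;2;251;176;19m🬝[38;2;7;2;15m[48;2;254;245;48m🬎[38;2;12;3;23m[48;2;254;249;49m🬎[38;2;26;6;45m[48;2;254;249;49m🬎[38;2;10;3;21m[48;2;248;209;42m🬂[38;2;18;5;35m[48;2;253;228;40m🬂[38;2;69;16;83m[48;2;254;249;49m🬰[38;2;251;213;38m[48;2;18;4;34m🬎[38;2;253;224;39m[48;2;11;3;22m🬎[0m
[38;2;254;249;49m[48;2;21;5;39m🬂[38;2;254;249;49m[48;2;10;3;19m🬂[38;2;253;229;41m[48;2;6;2;13m🬂[38;2;234;120;31m[48;2;15;4;27m🬀[38;2;31;7;55m[48;2;4;2;11m🬂[38;2;12;3;23m[48;2;4;2;10m🬂[38;2;8;2;17m[48;2;4;2;10m🬂[38;2;6;2;13m[48;2;4;2;10m🬂[38;2;5;2;12m[48;2;4;2;10m🬀[38;2;4;2;11m[48;2;4;2;10m🬂[0m
[38;2;4;2;10m[48;2;4;2;10m [38;2;4;2;10m[48;2;4;2;10m [38;2;4;2;10m[48;2;4;2;10m [38;2;4;2;10m[48;2;4;2;10m [38;2;4;2;10m[48;2;4;2;10m [38;2;4;2;10m[48;2;4;2;10m [38;2;4;2;10m[48;2;4;2;10m [38;2;4;2;10m[48;2;4;2;10m [38;2;4;2;10m[48;2;4;2;10m [38;2;4;2;10m[48;2;4;2;10m [0m
</frame>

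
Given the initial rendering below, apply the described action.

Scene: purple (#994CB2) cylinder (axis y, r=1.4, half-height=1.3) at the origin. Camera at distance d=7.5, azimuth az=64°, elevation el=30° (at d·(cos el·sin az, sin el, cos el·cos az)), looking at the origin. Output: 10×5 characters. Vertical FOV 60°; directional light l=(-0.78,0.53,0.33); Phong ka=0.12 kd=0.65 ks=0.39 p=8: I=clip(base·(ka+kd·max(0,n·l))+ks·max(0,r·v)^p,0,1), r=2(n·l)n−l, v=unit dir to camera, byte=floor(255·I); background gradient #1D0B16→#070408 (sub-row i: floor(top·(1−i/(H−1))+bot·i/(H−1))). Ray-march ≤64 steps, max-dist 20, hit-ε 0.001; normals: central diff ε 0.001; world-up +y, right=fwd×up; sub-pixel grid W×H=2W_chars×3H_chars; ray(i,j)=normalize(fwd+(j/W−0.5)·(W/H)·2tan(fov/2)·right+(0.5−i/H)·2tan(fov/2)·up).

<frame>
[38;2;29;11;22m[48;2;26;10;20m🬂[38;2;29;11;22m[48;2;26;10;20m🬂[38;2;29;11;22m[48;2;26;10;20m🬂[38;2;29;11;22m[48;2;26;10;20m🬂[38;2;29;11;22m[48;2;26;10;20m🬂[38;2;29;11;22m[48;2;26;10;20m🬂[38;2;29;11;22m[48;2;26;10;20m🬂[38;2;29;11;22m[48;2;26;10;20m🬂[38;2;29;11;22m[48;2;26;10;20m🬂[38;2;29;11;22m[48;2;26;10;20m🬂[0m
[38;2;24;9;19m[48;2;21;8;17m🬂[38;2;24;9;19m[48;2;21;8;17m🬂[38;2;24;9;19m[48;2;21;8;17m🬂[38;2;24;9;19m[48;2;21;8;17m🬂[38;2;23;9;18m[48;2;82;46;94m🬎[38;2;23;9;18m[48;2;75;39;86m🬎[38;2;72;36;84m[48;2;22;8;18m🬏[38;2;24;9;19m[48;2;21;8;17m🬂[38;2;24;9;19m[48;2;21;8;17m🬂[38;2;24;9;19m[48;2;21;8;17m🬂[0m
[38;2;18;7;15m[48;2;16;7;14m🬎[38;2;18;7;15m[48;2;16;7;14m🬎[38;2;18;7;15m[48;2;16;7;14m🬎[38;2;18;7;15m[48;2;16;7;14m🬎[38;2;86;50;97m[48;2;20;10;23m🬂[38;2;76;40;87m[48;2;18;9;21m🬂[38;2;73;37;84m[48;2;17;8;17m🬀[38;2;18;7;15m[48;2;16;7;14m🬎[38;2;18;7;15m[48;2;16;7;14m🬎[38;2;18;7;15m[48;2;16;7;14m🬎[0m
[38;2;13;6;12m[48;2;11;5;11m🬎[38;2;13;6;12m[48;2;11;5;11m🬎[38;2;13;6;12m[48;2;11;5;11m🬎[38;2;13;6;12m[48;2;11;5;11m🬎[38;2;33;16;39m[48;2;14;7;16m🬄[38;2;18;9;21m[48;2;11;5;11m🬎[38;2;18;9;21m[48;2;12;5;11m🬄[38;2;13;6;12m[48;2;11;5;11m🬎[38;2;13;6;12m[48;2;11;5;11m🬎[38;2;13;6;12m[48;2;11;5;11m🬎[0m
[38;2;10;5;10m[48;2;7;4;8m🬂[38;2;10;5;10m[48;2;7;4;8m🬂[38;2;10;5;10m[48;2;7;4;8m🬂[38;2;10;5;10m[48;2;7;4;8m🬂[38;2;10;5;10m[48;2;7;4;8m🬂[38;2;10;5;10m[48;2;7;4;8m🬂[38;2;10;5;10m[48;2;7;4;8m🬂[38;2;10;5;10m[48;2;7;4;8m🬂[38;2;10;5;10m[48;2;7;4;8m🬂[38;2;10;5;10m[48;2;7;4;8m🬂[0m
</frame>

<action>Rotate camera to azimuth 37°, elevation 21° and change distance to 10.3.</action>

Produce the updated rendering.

<frame>
[38;2;29;11;22m[48;2;26;10;20m🬂[38;2;29;11;22m[48;2;26;10;20m🬂[38;2;29;11;22m[48;2;26;10;20m🬂[38;2;29;11;22m[48;2;26;10;20m🬂[38;2;29;11;22m[48;2;26;10;20m🬂[38;2;29;11;22m[48;2;26;10;20m🬂[38;2;29;11;22m[48;2;26;10;20m🬂[38;2;29;11;22m[48;2;26;10;20m🬂[38;2;29;11;22m[48;2;26;10;20m🬂[38;2;29;11;22m[48;2;26;10;20m🬂[0m
[38;2;24;9;19m[48;2;21;8;17m🬂[38;2;24;9;19m[48;2;21;8;17m🬂[38;2;24;9;19m[48;2;21;8;17m🬂[38;2;24;9;19m[48;2;21;8;17m🬂[38;2;24;9;19m[48;2;21;8;17m🬂[38;2;24;9;19m[48;2;21;8;17m🬂[38;2;24;9;19m[48;2;21;8;17m🬂[38;2;24;9;19m[48;2;21;8;17m🬂[38;2;24;9;19m[48;2;21;8;17m🬂[38;2;24;9;19m[48;2;21;8;17m🬂[0m
[38;2;18;7;15m[48;2;16;7;14m🬎[38;2;18;7;15m[48;2;16;7;14m🬎[38;2;18;7;15m[48;2;16;7;14m🬎[38;2;18;7;15m[48;2;16;7;14m🬎[38;2;71;35;82m[48;2;26;12;27m🬁[38;2;71;35;82m[48;2;18;9;21m🬂[38;2;18;7;15m[48;2;16;7;14m🬎[38;2;18;7;15m[48;2;16;7;14m🬎[38;2;18;7;15m[48;2;16;7;14m🬎[38;2;18;7;15m[48;2;16;7;14m🬎[0m
[38;2;13;6;12m[48;2;11;5;11m🬎[38;2;13;6;12m[48;2;11;5;11m🬎[38;2;13;6;12m[48;2;11;5;11m🬎[38;2;13;6;12m[48;2;11;5;11m🬎[38;2;43;21;50m[48;2;12;5;11m🬁[38;2;18;9;21m[48;2;12;5;11m🬂[38;2;13;6;12m[48;2;11;5;11m🬎[38;2;13;6;12m[48;2;11;5;11m🬎[38;2;13;6;12m[48;2;11;5;11m🬎[38;2;13;6;12m[48;2;11;5;11m🬎[0m
[38;2;10;5;10m[48;2;7;4;8m🬂[38;2;10;5;10m[48;2;7;4;8m🬂[38;2;10;5;10m[48;2;7;4;8m🬂[38;2;10;5;10m[48;2;7;4;8m🬂[38;2;10;5;10m[48;2;7;4;8m🬂[38;2;10;5;10m[48;2;7;4;8m🬂[38;2;10;5;10m[48;2;7;4;8m🬂[38;2;10;5;10m[48;2;7;4;8m🬂[38;2;10;5;10m[48;2;7;4;8m🬂[38;2;10;5;10m[48;2;7;4;8m🬂[0m
</frame>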